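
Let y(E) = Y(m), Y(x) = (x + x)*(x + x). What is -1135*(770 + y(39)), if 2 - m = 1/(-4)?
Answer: -3587735/4 ≈ -8.9693e+5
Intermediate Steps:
m = 9/4 (m = 2 - 1/(-4) = 2 - 1*(-1/4) = 2 + 1/4 = 9/4 ≈ 2.2500)
Y(x) = 4*x**2 (Y(x) = (2*x)*(2*x) = 4*x**2)
y(E) = 81/4 (y(E) = 4*(9/4)**2 = 4*(81/16) = 81/4)
-1135*(770 + y(39)) = -1135*(770 + 81/4) = -1135*3161/4 = -3587735/4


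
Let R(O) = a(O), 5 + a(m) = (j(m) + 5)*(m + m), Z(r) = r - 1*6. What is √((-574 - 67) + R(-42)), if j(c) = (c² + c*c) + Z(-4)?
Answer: I*√296578 ≈ 544.59*I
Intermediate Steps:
Z(r) = -6 + r (Z(r) = r - 6 = -6 + r)
j(c) = -10 + 2*c² (j(c) = (c² + c*c) + (-6 - 4) = (c² + c²) - 10 = 2*c² - 10 = -10 + 2*c²)
a(m) = -5 + 2*m*(-5 + 2*m²) (a(m) = -5 + ((-10 + 2*m²) + 5)*(m + m) = -5 + (-5 + 2*m²)*(2*m) = -5 + 2*m*(-5 + 2*m²))
R(O) = -5 - 10*O + 4*O³
√((-574 - 67) + R(-42)) = √((-574 - 67) + (-5 - 10*(-42) + 4*(-42)³)) = √(-641 + (-5 + 420 + 4*(-74088))) = √(-641 + (-5 + 420 - 296352)) = √(-641 - 295937) = √(-296578) = I*√296578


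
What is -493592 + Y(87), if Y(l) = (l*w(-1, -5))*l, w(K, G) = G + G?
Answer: -569282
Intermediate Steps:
w(K, G) = 2*G
Y(l) = -10*l**2 (Y(l) = (l*(2*(-5)))*l = (l*(-10))*l = (-10*l)*l = -10*l**2)
-493592 + Y(87) = -493592 - 10*87**2 = -493592 - 10*7569 = -493592 - 75690 = -569282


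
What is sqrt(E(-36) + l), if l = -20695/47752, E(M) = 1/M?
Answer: I*sqrt(2366028034)/71628 ≈ 0.67909*I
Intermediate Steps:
l = -20695/47752 (l = -20695*1/47752 = -20695/47752 ≈ -0.43338)
sqrt(E(-36) + l) = sqrt(1/(-36) - 20695/47752) = sqrt(-1/36 - 20695/47752) = sqrt(-198193/429768) = I*sqrt(2366028034)/71628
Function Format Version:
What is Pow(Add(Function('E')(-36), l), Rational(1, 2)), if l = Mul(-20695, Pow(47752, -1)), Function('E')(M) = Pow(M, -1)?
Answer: Mul(Rational(1, 71628), I, Pow(2366028034, Rational(1, 2))) ≈ Mul(0.67909, I)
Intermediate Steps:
l = Rational(-20695, 47752) (l = Mul(-20695, Rational(1, 47752)) = Rational(-20695, 47752) ≈ -0.43338)
Pow(Add(Function('E')(-36), l), Rational(1, 2)) = Pow(Add(Pow(-36, -1), Rational(-20695, 47752)), Rational(1, 2)) = Pow(Add(Rational(-1, 36), Rational(-20695, 47752)), Rational(1, 2)) = Pow(Rational(-198193, 429768), Rational(1, 2)) = Mul(Rational(1, 71628), I, Pow(2366028034, Rational(1, 2)))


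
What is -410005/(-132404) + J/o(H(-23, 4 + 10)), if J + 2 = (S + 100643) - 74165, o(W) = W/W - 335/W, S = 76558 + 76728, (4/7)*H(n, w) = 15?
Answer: -499724093573/32703788 ≈ -15280.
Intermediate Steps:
H(n, w) = 105/4 (H(n, w) = (7/4)*15 = 105/4)
S = 153286
o(W) = 1 - 335/W
J = 179762 (J = -2 + ((153286 + 100643) - 74165) = -2 + (253929 - 74165) = -2 + 179764 = 179762)
-410005/(-132404) + J/o(H(-23, 4 + 10)) = -410005/(-132404) + 179762/(((-335 + 105/4)/(105/4))) = -410005*(-1/132404) + 179762/(((4/105)*(-1235/4))) = 410005/132404 + 179762/(-247/21) = 410005/132404 + 179762*(-21/247) = 410005/132404 - 3775002/247 = -499724093573/32703788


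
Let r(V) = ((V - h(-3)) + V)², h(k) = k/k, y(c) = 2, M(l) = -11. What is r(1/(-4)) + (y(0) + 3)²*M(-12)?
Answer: -1091/4 ≈ -272.75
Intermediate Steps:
h(k) = 1
r(V) = (-1 + 2*V)² (r(V) = ((V - 1*1) + V)² = ((V - 1) + V)² = ((-1 + V) + V)² = (-1 + 2*V)²)
r(1/(-4)) + (y(0) + 3)²*M(-12) = (-1 + 2/(-4))² + (2 + 3)²*(-11) = (-1 + 2*(-¼))² + 5²*(-11) = (-1 - ½)² + 25*(-11) = (-3/2)² - 275 = 9/4 - 275 = -1091/4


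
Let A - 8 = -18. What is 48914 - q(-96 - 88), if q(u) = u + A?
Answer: 49108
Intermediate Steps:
A = -10 (A = 8 - 18 = -10)
q(u) = -10 + u (q(u) = u - 10 = -10 + u)
48914 - q(-96 - 88) = 48914 - (-10 + (-96 - 88)) = 48914 - (-10 - 184) = 48914 - 1*(-194) = 48914 + 194 = 49108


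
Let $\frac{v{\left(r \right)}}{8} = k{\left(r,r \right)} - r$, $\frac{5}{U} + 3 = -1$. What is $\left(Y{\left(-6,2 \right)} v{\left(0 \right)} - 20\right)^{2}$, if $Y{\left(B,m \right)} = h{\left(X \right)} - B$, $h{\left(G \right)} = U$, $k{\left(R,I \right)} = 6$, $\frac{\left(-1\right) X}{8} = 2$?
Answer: $43264$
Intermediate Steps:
$X = -16$ ($X = \left(-8\right) 2 = -16$)
$U = - \frac{5}{4}$ ($U = \frac{5}{-3 - 1} = \frac{5}{-4} = 5 \left(- \frac{1}{4}\right) = - \frac{5}{4} \approx -1.25$)
$h{\left(G \right)} = - \frac{5}{4}$
$v{\left(r \right)} = 48 - 8 r$ ($v{\left(r \right)} = 8 \left(6 - r\right) = 48 - 8 r$)
$Y{\left(B,m \right)} = - \frac{5}{4} - B$
$\left(Y{\left(-6,2 \right)} v{\left(0 \right)} - 20\right)^{2} = \left(\left(- \frac{5}{4} - -6\right) \left(48 - 0\right) - 20\right)^{2} = \left(\left(- \frac{5}{4} + 6\right) \left(48 + 0\right) - 20\right)^{2} = \left(\frac{19}{4} \cdot 48 - 20\right)^{2} = \left(228 - 20\right)^{2} = 208^{2} = 43264$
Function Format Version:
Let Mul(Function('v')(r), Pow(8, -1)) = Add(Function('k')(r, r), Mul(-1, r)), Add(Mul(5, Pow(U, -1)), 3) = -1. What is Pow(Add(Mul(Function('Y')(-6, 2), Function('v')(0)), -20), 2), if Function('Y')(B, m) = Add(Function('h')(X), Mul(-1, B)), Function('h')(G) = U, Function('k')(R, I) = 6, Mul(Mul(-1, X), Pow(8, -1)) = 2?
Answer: 43264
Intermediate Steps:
X = -16 (X = Mul(-8, 2) = -16)
U = Rational(-5, 4) (U = Mul(5, Pow(Add(-3, -1), -1)) = Mul(5, Pow(-4, -1)) = Mul(5, Rational(-1, 4)) = Rational(-5, 4) ≈ -1.2500)
Function('h')(G) = Rational(-5, 4)
Function('v')(r) = Add(48, Mul(-8, r)) (Function('v')(r) = Mul(8, Add(6, Mul(-1, r))) = Add(48, Mul(-8, r)))
Function('Y')(B, m) = Add(Rational(-5, 4), Mul(-1, B))
Pow(Add(Mul(Function('Y')(-6, 2), Function('v')(0)), -20), 2) = Pow(Add(Mul(Add(Rational(-5, 4), Mul(-1, -6)), Add(48, Mul(-8, 0))), -20), 2) = Pow(Add(Mul(Add(Rational(-5, 4), 6), Add(48, 0)), -20), 2) = Pow(Add(Mul(Rational(19, 4), 48), -20), 2) = Pow(Add(228, -20), 2) = Pow(208, 2) = 43264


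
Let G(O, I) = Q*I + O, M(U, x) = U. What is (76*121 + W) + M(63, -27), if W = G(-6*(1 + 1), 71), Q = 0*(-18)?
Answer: 9247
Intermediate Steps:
Q = 0
G(O, I) = O (G(O, I) = 0*I + O = 0 + O = O)
W = -12 (W = -6*(1 + 1) = -6*2 = -12)
(76*121 + W) + M(63, -27) = (76*121 - 12) + 63 = (9196 - 12) + 63 = 9184 + 63 = 9247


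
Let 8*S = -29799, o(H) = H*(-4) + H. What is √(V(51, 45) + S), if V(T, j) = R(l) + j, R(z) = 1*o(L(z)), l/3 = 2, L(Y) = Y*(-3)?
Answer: 3*I*√6446/4 ≈ 60.215*I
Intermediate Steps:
L(Y) = -3*Y
l = 6 (l = 3*2 = 6)
o(H) = -3*H (o(H) = -4*H + H = -3*H)
R(z) = 9*z (R(z) = 1*(-(-9)*z) = 1*(9*z) = 9*z)
V(T, j) = 54 + j (V(T, j) = 9*6 + j = 54 + j)
S = -29799/8 (S = (⅛)*(-29799) = -29799/8 ≈ -3724.9)
√(V(51, 45) + S) = √((54 + 45) - 29799/8) = √(99 - 29799/8) = √(-29007/8) = 3*I*√6446/4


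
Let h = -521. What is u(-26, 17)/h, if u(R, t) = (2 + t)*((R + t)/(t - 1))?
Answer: 171/8336 ≈ 0.020513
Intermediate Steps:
u(R, t) = (2 + t)*(R + t)/(-1 + t) (u(R, t) = (2 + t)*((R + t)/(-1 + t)) = (2 + t)*(R + t)/(-1 + t))
u(-26, 17)/h = ((17**2 + 2*(-26) + 2*17 - 26*17)/(-1 + 17))/(-521) = ((289 - 52 + 34 - 442)/16)*(-1/521) = ((1/16)*(-171))*(-1/521) = -171/16*(-1/521) = 171/8336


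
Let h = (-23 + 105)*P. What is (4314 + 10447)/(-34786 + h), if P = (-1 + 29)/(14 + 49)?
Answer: -132849/312746 ≈ -0.42478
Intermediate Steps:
P = 4/9 (P = 28/63 = 28*(1/63) = 4/9 ≈ 0.44444)
h = 328/9 (h = (-23 + 105)*(4/9) = 82*(4/9) = 328/9 ≈ 36.444)
(4314 + 10447)/(-34786 + h) = (4314 + 10447)/(-34786 + 328/9) = 14761/(-312746/9) = 14761*(-9/312746) = -132849/312746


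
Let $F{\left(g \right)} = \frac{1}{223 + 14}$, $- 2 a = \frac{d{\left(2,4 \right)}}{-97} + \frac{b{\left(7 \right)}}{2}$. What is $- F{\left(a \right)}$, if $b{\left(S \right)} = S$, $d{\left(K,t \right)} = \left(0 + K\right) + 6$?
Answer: $- \frac{1}{237} \approx -0.0042194$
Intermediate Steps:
$d{\left(K,t \right)} = 6 + K$ ($d{\left(K,t \right)} = K + 6 = 6 + K$)
$a = - \frac{663}{388}$ ($a = - \frac{\frac{6 + 2}{-97} + \frac{7}{2}}{2} = - \frac{8 \left(- \frac{1}{97}\right) + 7 \cdot \frac{1}{2}}{2} = - \frac{- \frac{8}{97} + \frac{7}{2}}{2} = \left(- \frac{1}{2}\right) \frac{663}{194} = - \frac{663}{388} \approx -1.7088$)
$F{\left(g \right)} = \frac{1}{237}$
$- F{\left(a \right)} = \left(-1\right) \frac{1}{237} = - \frac{1}{237}$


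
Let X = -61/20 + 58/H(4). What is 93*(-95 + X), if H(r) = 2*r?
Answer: -42222/5 ≈ -8444.4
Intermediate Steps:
X = 21/5 (X = -61/20 + 58/((2*4)) = -61*1/20 + 58/8 = -61/20 + 58*(⅛) = -61/20 + 29/4 = 21/5 ≈ 4.2000)
93*(-95 + X) = 93*(-95 + 21/5) = 93*(-454/5) = -42222/5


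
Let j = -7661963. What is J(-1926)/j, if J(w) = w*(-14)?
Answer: -26964/7661963 ≈ -0.0035192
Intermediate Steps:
J(w) = -14*w
J(-1926)/j = -14*(-1926)/(-7661963) = 26964*(-1/7661963) = -26964/7661963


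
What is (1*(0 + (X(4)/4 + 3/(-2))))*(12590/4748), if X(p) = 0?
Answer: -18885/4748 ≈ -3.9775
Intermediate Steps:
(1*(0 + (X(4)/4 + 3/(-2))))*(12590/4748) = (1*(0 + (0/4 + 3/(-2))))*(12590/4748) = (1*(0 + (0*(¼) + 3*(-½))))*(12590*(1/4748)) = (1*(0 + (0 - 3/2)))*(6295/2374) = (1*(0 - 3/2))*(6295/2374) = (1*(-3/2))*(6295/2374) = -3/2*6295/2374 = -18885/4748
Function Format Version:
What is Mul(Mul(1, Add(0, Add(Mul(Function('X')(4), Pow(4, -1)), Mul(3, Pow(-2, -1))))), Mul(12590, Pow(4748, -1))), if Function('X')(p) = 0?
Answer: Rational(-18885, 4748) ≈ -3.9775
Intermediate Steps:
Mul(Mul(1, Add(0, Add(Mul(Function('X')(4), Pow(4, -1)), Mul(3, Pow(-2, -1))))), Mul(12590, Pow(4748, -1))) = Mul(Mul(1, Add(0, Add(Mul(0, Pow(4, -1)), Mul(3, Pow(-2, -1))))), Mul(12590, Pow(4748, -1))) = Mul(Mul(1, Add(0, Add(Mul(0, Rational(1, 4)), Mul(3, Rational(-1, 2))))), Mul(12590, Rational(1, 4748))) = Mul(Mul(1, Add(0, Add(0, Rational(-3, 2)))), Rational(6295, 2374)) = Mul(Mul(1, Add(0, Rational(-3, 2))), Rational(6295, 2374)) = Mul(Mul(1, Rational(-3, 2)), Rational(6295, 2374)) = Mul(Rational(-3, 2), Rational(6295, 2374)) = Rational(-18885, 4748)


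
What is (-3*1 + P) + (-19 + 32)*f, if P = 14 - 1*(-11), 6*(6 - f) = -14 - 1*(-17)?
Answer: 187/2 ≈ 93.500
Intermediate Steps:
f = 11/2 (f = 6 - (-14 - 1*(-17))/6 = 6 - (-14 + 17)/6 = 6 - ⅙*3 = 6 - ½ = 11/2 ≈ 5.5000)
P = 25 (P = 14 + 11 = 25)
(-3*1 + P) + (-19 + 32)*f = (-3*1 + 25) + (-19 + 32)*(11/2) = (-3 + 25) + 13*(11/2) = 22 + 143/2 = 187/2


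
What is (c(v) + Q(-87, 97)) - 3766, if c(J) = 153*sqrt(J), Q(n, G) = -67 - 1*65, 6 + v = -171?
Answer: -3898 + 153*I*sqrt(177) ≈ -3898.0 + 2035.5*I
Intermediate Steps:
v = -177 (v = -6 - 171 = -177)
Q(n, G) = -132 (Q(n, G) = -67 - 65 = -132)
(c(v) + Q(-87, 97)) - 3766 = (153*sqrt(-177) - 132) - 3766 = (153*(I*sqrt(177)) - 132) - 3766 = (153*I*sqrt(177) - 132) - 3766 = (-132 + 153*I*sqrt(177)) - 3766 = -3898 + 153*I*sqrt(177)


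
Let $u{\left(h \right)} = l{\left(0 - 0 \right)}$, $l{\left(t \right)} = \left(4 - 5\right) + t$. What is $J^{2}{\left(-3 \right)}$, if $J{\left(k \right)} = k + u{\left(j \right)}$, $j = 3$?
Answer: $16$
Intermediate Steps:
$l{\left(t \right)} = -1 + t$
$u{\left(h \right)} = -1$ ($u{\left(h \right)} = -1 + \left(0 - 0\right) = -1 + \left(0 + 0\right) = -1 + 0 = -1$)
$J{\left(k \right)} = -1 + k$ ($J{\left(k \right)} = k - 1 = -1 + k$)
$J^{2}{\left(-3 \right)} = \left(-1 - 3\right)^{2} = \left(-4\right)^{2} = 16$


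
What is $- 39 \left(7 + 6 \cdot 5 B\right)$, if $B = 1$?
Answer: $-1443$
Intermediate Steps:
$- 39 \left(7 + 6 \cdot 5 B\right) = - 39 \left(7 + 6 \cdot 5 \cdot 1\right) = - 39 \left(7 + 30 \cdot 1\right) = - 39 \left(7 + 30\right) = \left(-39\right) 37 = -1443$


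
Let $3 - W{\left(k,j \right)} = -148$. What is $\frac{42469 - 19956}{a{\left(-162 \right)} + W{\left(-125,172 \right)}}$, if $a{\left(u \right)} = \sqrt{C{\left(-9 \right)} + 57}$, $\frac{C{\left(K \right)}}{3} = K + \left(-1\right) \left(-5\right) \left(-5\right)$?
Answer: $\frac{3399463}{22846} - \frac{67539 i \sqrt{5}}{22846} \approx 148.8 - 6.6104 i$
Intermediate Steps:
$W{\left(k,j \right)} = 151$ ($W{\left(k,j \right)} = 3 - -148 = 3 + 148 = 151$)
$C{\left(K \right)} = -75 + 3 K$ ($C{\left(K \right)} = 3 \left(K + \left(-1\right) \left(-5\right) \left(-5\right)\right) = 3 \left(K + 5 \left(-5\right)\right) = 3 \left(K - 25\right) = 3 \left(-25 + K\right) = -75 + 3 K$)
$a{\left(u \right)} = 3 i \sqrt{5}$ ($a{\left(u \right)} = \sqrt{\left(-75 + 3 \left(-9\right)\right) + 57} = \sqrt{\left(-75 - 27\right) + 57} = \sqrt{-102 + 57} = \sqrt{-45} = 3 i \sqrt{5}$)
$\frac{42469 - 19956}{a{\left(-162 \right)} + W{\left(-125,172 \right)}} = \frac{42469 - 19956}{3 i \sqrt{5} + 151} = \frac{22513}{151 + 3 i \sqrt{5}}$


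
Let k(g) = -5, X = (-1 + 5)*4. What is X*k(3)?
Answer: -80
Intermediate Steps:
X = 16 (X = 4*4 = 16)
X*k(3) = 16*(-5) = -80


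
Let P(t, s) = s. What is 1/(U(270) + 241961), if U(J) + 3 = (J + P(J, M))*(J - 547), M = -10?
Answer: 1/169938 ≈ 5.8845e-6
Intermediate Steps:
U(J) = -3 + (-547 + J)*(-10 + J) (U(J) = -3 + (J - 10)*(J - 547) = -3 + (-10 + J)*(-547 + J) = -3 + (-547 + J)*(-10 + J))
1/(U(270) + 241961) = 1/((5467 + 270**2 - 557*270) + 241961) = 1/((5467 + 72900 - 150390) + 241961) = 1/(-72023 + 241961) = 1/169938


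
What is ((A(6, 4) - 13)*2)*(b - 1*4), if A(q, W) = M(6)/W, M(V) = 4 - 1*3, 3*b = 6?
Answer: 51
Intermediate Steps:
b = 2 (b = (⅓)*6 = 2)
M(V) = 1 (M(V) = 4 - 3 = 1)
A(q, W) = 1/W
((A(6, 4) - 13)*2)*(b - 1*4) = ((1/4 - 13)*2)*(2 - 1*4) = ((¼ - 13)*2)*(2 - 4) = -51/4*2*(-2) = -51/2*(-2) = 51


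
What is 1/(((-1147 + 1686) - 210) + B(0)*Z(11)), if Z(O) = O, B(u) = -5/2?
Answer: 2/603 ≈ 0.0033167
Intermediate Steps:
B(u) = -5/2 (B(u) = -5*½ = -5/2)
1/(((-1147 + 1686) - 210) + B(0)*Z(11)) = 1/(((-1147 + 1686) - 210) - 5/2*11) = 1/((539 - 210) - 55/2) = 1/(329 - 55/2) = 1/(603/2) = 2/603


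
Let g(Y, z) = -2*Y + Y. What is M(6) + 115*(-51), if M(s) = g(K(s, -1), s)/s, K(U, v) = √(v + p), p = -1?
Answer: -5865 - I*√2/6 ≈ -5865.0 - 0.2357*I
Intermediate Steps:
K(U, v) = √(-1 + v) (K(U, v) = √(v - 1) = √(-1 + v))
g(Y, z) = -Y
M(s) = -I*√2/s (M(s) = (-√(-1 - 1))/s = (-√(-2))/s = (-I*√2)/s = -I*√2/s)
M(6) + 115*(-51) = -1*I*√2/6 + 115*(-51) = -1*I*√2*⅙ - 5865 = -I*√2/6 - 5865 = -5865 - I*√2/6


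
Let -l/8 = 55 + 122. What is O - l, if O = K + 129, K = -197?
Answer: 1348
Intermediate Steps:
l = -1416 (l = -8*(55 + 122) = -8*177 = -1416)
O = -68 (O = -197 + 129 = -68)
O - l = -68 - 1*(-1416) = -68 + 1416 = 1348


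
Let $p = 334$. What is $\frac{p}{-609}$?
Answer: $- \frac{334}{609} \approx -0.54844$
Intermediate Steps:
$\frac{p}{-609} = \frac{334}{-609} = 334 \left(- \frac{1}{609}\right) = - \frac{334}{609}$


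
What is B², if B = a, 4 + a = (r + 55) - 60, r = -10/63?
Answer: 332929/3969 ≈ 83.882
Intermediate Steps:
r = -10/63 (r = -10*1/63 = -10/63 ≈ -0.15873)
a = -577/63 (a = -4 + ((-10/63 + 55) - 60) = -4 + (3455/63 - 60) = -4 - 325/63 = -577/63 ≈ -9.1587)
B = -577/63 ≈ -9.1587
B² = (-577/63)² = 332929/3969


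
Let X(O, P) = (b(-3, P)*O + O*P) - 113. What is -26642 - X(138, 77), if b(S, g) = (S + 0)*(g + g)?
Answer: 26601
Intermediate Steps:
b(S, g) = 2*S*g (b(S, g) = S*(2*g) = 2*S*g)
X(O, P) = -113 - 5*O*P (X(O, P) = ((2*(-3)*P)*O + O*P) - 113 = ((-6*P)*O + O*P) - 113 = (-6*O*P + O*P) - 113 = -5*O*P - 113 = -113 - 5*O*P)
-26642 - X(138, 77) = -26642 - (-113 - 5*138*77) = -26642 - (-113 - 53130) = -26642 - 1*(-53243) = -26642 + 53243 = 26601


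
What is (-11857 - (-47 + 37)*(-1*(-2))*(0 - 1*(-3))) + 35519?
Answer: 23722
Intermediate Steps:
(-11857 - (-47 + 37)*(-1*(-2))*(0 - 1*(-3))) + 35519 = (-11857 - (-10)*2*(0 + 3)) + 35519 = (-11857 - (-10)*2*3) + 35519 = (-11857 - (-10)*6) + 35519 = (-11857 - 1*(-60)) + 35519 = (-11857 + 60) + 35519 = -11797 + 35519 = 23722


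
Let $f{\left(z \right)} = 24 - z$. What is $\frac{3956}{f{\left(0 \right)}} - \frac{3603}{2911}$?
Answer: $\frac{2857361}{17466} \approx 163.6$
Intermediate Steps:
$\frac{3956}{f{\left(0 \right)}} - \frac{3603}{2911} = \frac{3956}{24 - 0} - \frac{3603}{2911} = \frac{3956}{24 + 0} - \frac{3603}{2911} = \frac{3956}{24} - \frac{3603}{2911} = 3956 \cdot \frac{1}{24} - \frac{3603}{2911} = \frac{989}{6} - \frac{3603}{2911} = \frac{2857361}{17466}$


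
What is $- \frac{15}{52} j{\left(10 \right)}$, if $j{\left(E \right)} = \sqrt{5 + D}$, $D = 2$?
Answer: $- \frac{15 \sqrt{7}}{52} \approx -0.7632$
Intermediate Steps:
$j{\left(E \right)} = \sqrt{7}$ ($j{\left(E \right)} = \sqrt{5 + 2} = \sqrt{7}$)
$- \frac{15}{52} j{\left(10 \right)} = - \frac{15}{52} \sqrt{7} = \left(-15\right) \frac{1}{52} \sqrt{7} = - \frac{15 \sqrt{7}}{52}$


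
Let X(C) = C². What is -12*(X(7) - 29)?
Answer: -240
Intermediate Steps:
-12*(X(7) - 29) = -12*(7² - 29) = -12*(49 - 29) = -12*20 = -240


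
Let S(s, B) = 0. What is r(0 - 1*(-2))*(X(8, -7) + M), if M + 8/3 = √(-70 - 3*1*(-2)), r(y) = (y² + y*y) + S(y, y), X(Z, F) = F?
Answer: -232/3 + 64*I ≈ -77.333 + 64.0*I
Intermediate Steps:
r(y) = 2*y² (r(y) = (y² + y*y) + 0 = (y² + y²) + 0 = 2*y² + 0 = 2*y²)
M = -8/3 + 8*I (M = -8/3 + √(-70 - 3*1*(-2)) = -8/3 + √(-70 - 3*(-2)) = -8/3 + √(-70 + 6) = -8/3 + √(-64) = -8/3 + 8*I ≈ -2.6667 + 8.0*I)
r(0 - 1*(-2))*(X(8, -7) + M) = (2*(0 - 1*(-2))²)*(-7 + (-8/3 + 8*I)) = (2*(0 + 2)²)*(-29/3 + 8*I) = (2*2²)*(-29/3 + 8*I) = (2*4)*(-29/3 + 8*I) = 8*(-29/3 + 8*I) = -232/3 + 64*I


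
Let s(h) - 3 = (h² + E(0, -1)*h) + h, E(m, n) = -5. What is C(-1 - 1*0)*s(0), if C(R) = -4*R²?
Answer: -12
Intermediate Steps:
s(h) = 3 + h² - 4*h (s(h) = 3 + ((h² - 5*h) + h) = 3 + (h² - 4*h) = 3 + h² - 4*h)
C(-1 - 1*0)*s(0) = (-4*(-1 - 1*0)²)*(3 + 0² - 4*0) = (-4*(-1 + 0)²)*(3 + 0 + 0) = -4*(-1)²*3 = -4*1*3 = -4*3 = -12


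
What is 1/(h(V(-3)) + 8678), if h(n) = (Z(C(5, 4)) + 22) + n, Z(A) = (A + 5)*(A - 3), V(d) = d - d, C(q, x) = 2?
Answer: 1/8693 ≈ 0.00011504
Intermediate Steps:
V(d) = 0
Z(A) = (-3 + A)*(5 + A) (Z(A) = (5 + A)*(-3 + A) = (-3 + A)*(5 + A))
h(n) = 15 + n (h(n) = ((-15 + 2**2 + 2*2) + 22) + n = ((-15 + 4 + 4) + 22) + n = (-7 + 22) + n = 15 + n)
1/(h(V(-3)) + 8678) = 1/((15 + 0) + 8678) = 1/(15 + 8678) = 1/8693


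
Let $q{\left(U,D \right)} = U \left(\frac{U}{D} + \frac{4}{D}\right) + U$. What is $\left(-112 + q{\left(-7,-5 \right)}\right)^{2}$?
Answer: $\frac{379456}{25} \approx 15178.0$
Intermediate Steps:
$q{\left(U,D \right)} = U + U \left(\frac{4}{D} + \frac{U}{D}\right)$ ($q{\left(U,D \right)} = U \left(\frac{4}{D} + \frac{U}{D}\right) + U = U + U \left(\frac{4}{D} + \frac{U}{D}\right)$)
$\left(-112 + q{\left(-7,-5 \right)}\right)^{2} = \left(-112 - \frac{7 \left(4 - 5 - 7\right)}{-5}\right)^{2} = \left(-112 - \left(- \frac{7}{5}\right) \left(-8\right)\right)^{2} = \left(-112 - \frac{56}{5}\right)^{2} = \left(- \frac{616}{5}\right)^{2} = \frac{379456}{25}$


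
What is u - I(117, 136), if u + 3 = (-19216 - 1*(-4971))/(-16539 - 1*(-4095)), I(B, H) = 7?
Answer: -110195/12444 ≈ -8.8553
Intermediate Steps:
u = -23087/12444 (u = -3 + (-19216 - 1*(-4971))/(-16539 - 1*(-4095)) = -3 + (-19216 + 4971)/(-16539 + 4095) = -3 - 14245/(-12444) = -3 - 14245*(-1/12444) = -3 + 14245/12444 = -23087/12444 ≈ -1.8553)
u - I(117, 136) = -23087/12444 - 1*7 = -23087/12444 - 7 = -110195/12444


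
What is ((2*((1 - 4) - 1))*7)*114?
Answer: -6384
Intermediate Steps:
((2*((1 - 4) - 1))*7)*114 = ((2*(-3 - 1))*7)*114 = ((2*(-4))*7)*114 = -8*7*114 = -56*114 = -6384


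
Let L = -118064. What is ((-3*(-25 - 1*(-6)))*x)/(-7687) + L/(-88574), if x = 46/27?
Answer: 4045304018/3063907521 ≈ 1.3203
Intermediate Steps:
x = 46/27 (x = 46*(1/27) = 46/27 ≈ 1.7037)
((-3*(-25 - 1*(-6)))*x)/(-7687) + L/(-88574) = (-3*(-25 - 1*(-6))*(46/27))/(-7687) - 118064/(-88574) = (-3*(-25 + 6)*(46/27))*(-1/7687) - 118064*(-1/88574) = (-3*(-19)*(46/27))*(-1/7687) + 59032/44287 = (57*(46/27))*(-1/7687) + 59032/44287 = (874/9)*(-1/7687) + 59032/44287 = -874/69183 + 59032/44287 = 4045304018/3063907521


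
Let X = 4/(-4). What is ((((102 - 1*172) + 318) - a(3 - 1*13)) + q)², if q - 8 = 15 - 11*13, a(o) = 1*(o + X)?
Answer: 19321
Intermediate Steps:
X = -1 (X = 4*(-¼) = -1)
a(o) = -1 + o (a(o) = 1*(o - 1) = 1*(-1 + o) = -1 + o)
q = -120 (q = 8 + (15 - 11*13) = 8 + (15 - 143) = 8 - 128 = -120)
((((102 - 1*172) + 318) - a(3 - 1*13)) + q)² = ((((102 - 1*172) + 318) - (-1 + (3 - 1*13))) - 120)² = ((((102 - 172) + 318) - (-1 + (3 - 13))) - 120)² = (((-70 + 318) - (-1 - 10)) - 120)² = ((248 - 1*(-11)) - 120)² = ((248 + 11) - 120)² = (259 - 120)² = 139² = 19321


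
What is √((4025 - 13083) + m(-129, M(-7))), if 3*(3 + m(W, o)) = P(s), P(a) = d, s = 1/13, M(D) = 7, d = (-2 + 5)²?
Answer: I*√9058 ≈ 95.174*I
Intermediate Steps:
d = 9 (d = 3² = 9)
s = 1/13 ≈ 0.076923
P(a) = 9
m(W, o) = 0 (m(W, o) = -3 + (⅓)*9 = -3 + 3 = 0)
√((4025 - 13083) + m(-129, M(-7))) = √((4025 - 13083) + 0) = √(-9058 + 0) = √(-9058) = I*√9058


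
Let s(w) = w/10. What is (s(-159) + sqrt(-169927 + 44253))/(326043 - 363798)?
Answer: 53/125850 - I*sqrt(125674)/37755 ≈ 0.00042114 - 0.0093896*I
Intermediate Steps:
s(w) = w/10 (s(w) = w*(1/10) = w/10)
(s(-159) + sqrt(-169927 + 44253))/(326043 - 363798) = ((1/10)*(-159) + sqrt(-169927 + 44253))/(326043 - 363798) = (-159/10 + sqrt(-125674))/(-37755) = (-159/10 + I*sqrt(125674))*(-1/37755) = 53/125850 - I*sqrt(125674)/37755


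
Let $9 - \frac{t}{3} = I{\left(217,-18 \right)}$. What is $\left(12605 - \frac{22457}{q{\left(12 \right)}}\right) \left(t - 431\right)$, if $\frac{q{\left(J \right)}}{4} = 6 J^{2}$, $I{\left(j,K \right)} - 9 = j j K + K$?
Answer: $\frac{110698434107467}{3456} \approx 3.2031 \cdot 10^{10}$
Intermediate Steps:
$I{\left(j,K \right)} = 9 + K + K j^{2}$ ($I{\left(j,K \right)} = 9 + \left(j j K + K\right) = 9 + \left(j^{2} K + K\right) = 9 + \left(K j^{2} + K\right) = 9 + \left(K + K j^{2}\right) = 9 + K + K j^{2}$)
$q{\left(J \right)} = 24 J^{2}$ ($q{\left(J \right)} = 4 \cdot 6 J^{2} = 24 J^{2}$)
$t = 2542860$ ($t = 27 - 3 \left(9 - 18 - 18 \cdot 217^{2}\right) = 27 - 3 \left(9 - 18 - 847602\right) = 27 - -2542833 = 27 + 2542833 = 2542860$)
$\left(12605 - \frac{22457}{q{\left(12 \right)}}\right) \left(t - 431\right) = \left(12605 - \frac{22457}{24 \cdot 12^{2}}\right) \left(2542860 - 431\right) = \left(12605 - \frac{22457}{24 \cdot 144}\right) 2542429 = \left(12605 - \frac{22457}{3456}\right) 2542429 = \frac{43540423}{3456} \cdot 2542429 = \frac{110698434107467}{3456}$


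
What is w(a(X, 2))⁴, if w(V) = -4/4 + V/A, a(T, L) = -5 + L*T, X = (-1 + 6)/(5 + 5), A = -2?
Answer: 1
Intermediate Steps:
X = ½ (X = 5/10 = 5*(⅒) = ½ ≈ 0.50000)
w(V) = -1 - V/2 (w(V) = -4/4 + V/(-2) = -4*¼ + V*(-½) = -1 - V/2)
w(a(X, 2))⁴ = (-1 - (-5 + 2*(½))/2)⁴ = (-1 - (-5 + 1)/2)⁴ = (-1 - ½*(-4))⁴ = (-1 + 2)⁴ = 1⁴ = 1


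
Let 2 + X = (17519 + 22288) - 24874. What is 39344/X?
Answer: 39344/14931 ≈ 2.6351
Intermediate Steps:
X = 14931 (X = -2 + ((17519 + 22288) - 24874) = -2 + (39807 - 24874) = -2 + 14933 = 14931)
39344/X = 39344/14931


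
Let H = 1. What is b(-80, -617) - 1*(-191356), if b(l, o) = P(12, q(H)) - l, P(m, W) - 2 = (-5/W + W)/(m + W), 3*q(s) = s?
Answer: 7083162/37 ≈ 1.9144e+5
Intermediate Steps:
q(s) = s/3
P(m, W) = 2 + (W - 5/W)/(W + m) (P(m, W) = 2 + (-5/W + W)/(m + W) = 2 + (W - 5/W)/(W + m))
b(l, o) = 30/37 - l (b(l, o) = (-5 + 3*((⅓)*1)² + 2*((⅓)*1)*12)/((((⅓)*1))*((⅓)*1 + 12)) - l = (-5 + 3*(⅓)² + 2*(⅓)*12)/((⅓)*(⅓ + 12)) - l = 3*(-5 + 3*(⅑) + 8)/(37/3) - l = 3*(3/37)*(-5 + ⅓ + 8) - l = 3*(3/37)*(10/3) - l = 30/37 - l)
b(-80, -617) - 1*(-191356) = (30/37 - 1*(-80)) - 1*(-191356) = (30/37 + 80) + 191356 = 2990/37 + 191356 = 7083162/37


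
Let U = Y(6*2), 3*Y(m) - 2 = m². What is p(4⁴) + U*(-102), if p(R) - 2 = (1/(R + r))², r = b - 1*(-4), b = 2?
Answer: -340611527/68644 ≈ -4962.0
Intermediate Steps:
r = 6 (r = 2 - 1*(-4) = 2 + 4 = 6)
p(R) = 2 + (6 + R)⁻² (p(R) = 2 + (1/(R + 6))² = 2 + (1/(6 + R))² = 2 + (6 + R)⁻²)
Y(m) = ⅔ + m²/3
U = 146/3 (U = ⅔ + (6*2)²/3 = ⅔ + (⅓)*12² = ⅔ + (⅓)*144 = ⅔ + 48 = 146/3 ≈ 48.667)
p(4⁴) + U*(-102) = (2 + (6 + 4⁴)⁻²) + (146/3)*(-102) = (2 + (6 + 256)⁻²) - 4964 = (2 + 262⁻²) - 4964 = (2 + 1/68644) - 4964 = 137289/68644 - 4964 = -340611527/68644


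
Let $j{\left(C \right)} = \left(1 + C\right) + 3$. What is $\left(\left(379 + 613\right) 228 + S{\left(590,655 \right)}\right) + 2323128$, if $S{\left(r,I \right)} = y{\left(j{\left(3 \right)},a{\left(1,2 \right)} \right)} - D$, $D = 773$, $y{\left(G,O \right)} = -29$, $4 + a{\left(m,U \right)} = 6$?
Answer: $2548502$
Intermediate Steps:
$j{\left(C \right)} = 4 + C$
$a{\left(m,U \right)} = 2$ ($a{\left(m,U \right)} = -4 + 6 = 2$)
$S{\left(r,I \right)} = -802$ ($S{\left(r,I \right)} = -29 - 773 = -802$)
$\left(\left(379 + 613\right) 228 + S{\left(590,655 \right)}\right) + 2323128 = \left(\left(379 + 613\right) 228 - 802\right) + 2323128 = \left(992 \cdot 228 - 802\right) + 2323128 = \left(226176 - 802\right) + 2323128 = 225374 + 2323128 = 2548502$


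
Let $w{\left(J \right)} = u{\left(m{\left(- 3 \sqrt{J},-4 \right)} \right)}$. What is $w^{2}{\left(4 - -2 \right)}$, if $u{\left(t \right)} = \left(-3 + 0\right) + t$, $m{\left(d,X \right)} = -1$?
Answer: $16$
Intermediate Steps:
$u{\left(t \right)} = -3 + t$
$w{\left(J \right)} = -4$ ($w{\left(J \right)} = -3 - 1 = -4$)
$w^{2}{\left(4 - -2 \right)} = \left(-4\right)^{2} = 16$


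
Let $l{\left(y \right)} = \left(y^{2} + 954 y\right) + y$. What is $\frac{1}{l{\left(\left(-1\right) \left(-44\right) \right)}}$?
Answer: $\frac{1}{43956} \approx 2.275 \cdot 10^{-5}$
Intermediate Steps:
$l{\left(y \right)} = y^{2} + 955 y$
$\frac{1}{l{\left(\left(-1\right) \left(-44\right) \right)}} = \frac{1}{\left(-1\right) \left(-44\right) \left(955 - -44\right)} = \frac{1}{44 \left(955 + 44\right)} = \frac{1}{44 \cdot 999} = \frac{1}{43956}$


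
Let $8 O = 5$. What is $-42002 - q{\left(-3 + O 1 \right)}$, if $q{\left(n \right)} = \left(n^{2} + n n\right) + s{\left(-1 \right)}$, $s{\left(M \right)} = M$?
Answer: $- \frac{1344393}{32} \approx -42012.0$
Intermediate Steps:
$O = \frac{5}{8}$ ($O = \frac{1}{8} \cdot 5 = \frac{5}{8} \approx 0.625$)
$q{\left(n \right)} = -1 + 2 n^{2}$ ($q{\left(n \right)} = \left(n^{2} + n n\right) - 1 = \left(n^{2} + n^{2}\right) - 1 = 2 n^{2} - 1 = -1 + 2 n^{2}$)
$-42002 - q{\left(-3 + O 1 \right)} = -42002 - \left(-1 + 2 \left(-3 + \frac{5}{8} \cdot 1\right)^{2}\right) = -42002 - \left(-1 + 2 \left(-3 + \frac{5}{8}\right)^{2}\right) = -42002 - \left(-1 + 2 \left(- \frac{19}{8}\right)^{2}\right) = -42002 - \left(-1 + 2 \cdot \frac{361}{64}\right) = -42002 - \left(-1 + \frac{361}{32}\right) = -42002 - \frac{329}{32} = - \frac{1344393}{32}$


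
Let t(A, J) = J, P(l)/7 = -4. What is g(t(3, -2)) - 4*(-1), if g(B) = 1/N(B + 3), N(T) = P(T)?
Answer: 111/28 ≈ 3.9643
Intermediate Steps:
P(l) = -28 (P(l) = 7*(-4) = -28)
N(T) = -28
g(B) = -1/28 (g(B) = 1/(-28) = -1/28)
g(t(3, -2)) - 4*(-1) = -1/28 - 4*(-1) = -1/28 - 2*(-2) = -1/28 + 4 = 111/28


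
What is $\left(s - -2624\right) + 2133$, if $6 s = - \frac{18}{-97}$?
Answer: $\frac{461432}{97} \approx 4757.0$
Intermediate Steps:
$s = \frac{3}{97}$ ($s = \frac{\left(-18\right) \frac{1}{-97}}{6} = \frac{\left(-18\right) \left(- \frac{1}{97}\right)}{6} = \frac{1}{6} \cdot \frac{18}{97} = \frac{3}{97} \approx 0.030928$)
$\left(s - -2624\right) + 2133 = \left(\frac{3}{97} - -2624\right) + 2133 = \left(\frac{3}{97} + 2624\right) + 2133 = \frac{254531}{97} + 2133 = \frac{461432}{97}$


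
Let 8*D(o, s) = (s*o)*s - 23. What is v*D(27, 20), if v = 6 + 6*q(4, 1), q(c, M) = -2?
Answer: -32331/4 ≈ -8082.8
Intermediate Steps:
D(o, s) = -23/8 + o*s²/8 (D(o, s) = ((s*o)*s - 23)/8 = ((o*s)*s - 23)/8 = (o*s² - 23)/8 = (-23 + o*s²)/8 = -23/8 + o*s²/8)
v = -6 (v = 6 + 6*(-2) = 6 - 12 = -6)
v*D(27, 20) = -6*(-23/8 + (⅛)*27*20²) = -6*(-23/8 + (⅛)*27*400) = -6*(-23/8 + 1350) = -6*10777/8 = -32331/4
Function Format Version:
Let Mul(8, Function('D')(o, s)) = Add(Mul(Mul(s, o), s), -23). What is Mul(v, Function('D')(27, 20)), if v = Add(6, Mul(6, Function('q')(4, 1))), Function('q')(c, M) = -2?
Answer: Rational(-32331, 4) ≈ -8082.8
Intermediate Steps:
Function('D')(o, s) = Add(Rational(-23, 8), Mul(Rational(1, 8), o, Pow(s, 2))) (Function('D')(o, s) = Mul(Rational(1, 8), Add(Mul(Mul(s, o), s), -23)) = Mul(Rational(1, 8), Add(Mul(Mul(o, s), s), -23)) = Mul(Rational(1, 8), Add(Mul(o, Pow(s, 2)), -23)) = Mul(Rational(1, 8), Add(-23, Mul(o, Pow(s, 2)))) = Add(Rational(-23, 8), Mul(Rational(1, 8), o, Pow(s, 2))))
v = -6 (v = Add(6, Mul(6, -2)) = Add(6, -12) = -6)
Mul(v, Function('D')(27, 20)) = Mul(-6, Add(Rational(-23, 8), Mul(Rational(1, 8), 27, Pow(20, 2)))) = Mul(-6, Add(Rational(-23, 8), Mul(Rational(1, 8), 27, 400))) = Mul(-6, Add(Rational(-23, 8), 1350)) = Mul(-6, Rational(10777, 8)) = Rational(-32331, 4)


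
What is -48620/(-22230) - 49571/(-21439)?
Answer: 16494827/3666069 ≈ 4.4993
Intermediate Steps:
-48620/(-22230) - 49571/(-21439) = -48620*(-1/22230) - 49571*(-1/21439) = 374/171 + 49571/21439 = 16494827/3666069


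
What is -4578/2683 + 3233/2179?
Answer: -1301323/5846257 ≈ -0.22259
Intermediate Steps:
-4578/2683 + 3233/2179 = -1301323/5846257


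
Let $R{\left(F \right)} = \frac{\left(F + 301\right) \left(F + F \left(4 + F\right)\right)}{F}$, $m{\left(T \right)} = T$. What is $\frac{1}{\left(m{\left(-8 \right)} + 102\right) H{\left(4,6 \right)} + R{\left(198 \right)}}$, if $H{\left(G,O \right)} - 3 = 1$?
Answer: $\frac{1}{101673} \approx 9.8355 \cdot 10^{-6}$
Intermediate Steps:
$H{\left(G,O \right)} = 4$ ($H{\left(G,O \right)} = 3 + 1 = 4$)
$R{\left(F \right)} = \frac{\left(301 + F\right) \left(F + F \left(4 + F\right)\right)}{F}$
$\frac{1}{\left(m{\left(-8 \right)} + 102\right) H{\left(4,6 \right)} + R{\left(198 \right)}} = \frac{1}{\left(-8 + 102\right) 4 + \left(1505 + 198^{2} + 306 \cdot 198\right)} = \frac{1}{94 \cdot 4 + \left(1505 + 39204 + 60588\right)} = \frac{1}{376 + 101297} = \frac{1}{101673}$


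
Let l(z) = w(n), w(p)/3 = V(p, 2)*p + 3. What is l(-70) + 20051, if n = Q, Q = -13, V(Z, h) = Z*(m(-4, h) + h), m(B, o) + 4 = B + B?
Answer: 14990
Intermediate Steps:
m(B, o) = -4 + 2*B (m(B, o) = -4 + (B + B) = -4 + 2*B)
V(Z, h) = Z*(-12 + h) (V(Z, h) = Z*((-4 + 2*(-4)) + h) = Z*((-4 - 8) + h) = Z*(-12 + h))
n = -13
w(p) = 9 - 30*p**2 (w(p) = 3*((p*(-12 + 2))*p + 3) = 3*((p*(-10))*p + 3) = 3*((-10*p)*p + 3) = 3*(-10*p**2 + 3) = 3*(3 - 10*p**2) = 9 - 30*p**2)
l(z) = -5061 (l(z) = 9 - 30*(-13)**2 = 9 - 30*169 = 9 - 5070 = -5061)
l(-70) + 20051 = -5061 + 20051 = 14990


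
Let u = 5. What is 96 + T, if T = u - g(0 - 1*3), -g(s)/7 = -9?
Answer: 38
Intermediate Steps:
g(s) = 63 (g(s) = -7*(-9) = 63)
T = -58 (T = 5 - 1*63 = 5 - 63 = -58)
96 + T = 96 - 58 = 38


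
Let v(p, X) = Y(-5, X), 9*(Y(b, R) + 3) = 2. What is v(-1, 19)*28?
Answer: -700/9 ≈ -77.778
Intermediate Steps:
Y(b, R) = -25/9 (Y(b, R) = -3 + (1/9)*2 = -3 + 2/9 = -25/9)
v(p, X) = -25/9
v(-1, 19)*28 = -25/9*28 = -700/9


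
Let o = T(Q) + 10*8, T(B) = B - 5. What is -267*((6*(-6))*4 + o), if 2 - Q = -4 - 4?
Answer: 15753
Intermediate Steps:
Q = 10 (Q = 2 - (-4 - 4) = 2 - 1*(-8) = 2 + 8 = 10)
T(B) = -5 + B
o = 85 (o = (-5 + 10) + 10*8 = 5 + 80 = 85)
-267*((6*(-6))*4 + o) = -267*((6*(-6))*4 + 85) = -267*(-36*4 + 85) = -267*(-144 + 85) = -267*(-59) = 15753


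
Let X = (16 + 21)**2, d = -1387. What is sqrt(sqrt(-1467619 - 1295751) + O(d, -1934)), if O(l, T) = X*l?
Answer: sqrt(-1898803 + I*sqrt(2763370)) ≈ 0.603 + 1378.0*I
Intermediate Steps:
X = 1369 (X = 37**2 = 1369)
O(l, T) = 1369*l
sqrt(sqrt(-1467619 - 1295751) + O(d, -1934)) = sqrt(sqrt(-1467619 - 1295751) + 1369*(-1387)) = sqrt(sqrt(-2763370) - 1898803) = sqrt(I*sqrt(2763370) - 1898803) = sqrt(-1898803 + I*sqrt(2763370))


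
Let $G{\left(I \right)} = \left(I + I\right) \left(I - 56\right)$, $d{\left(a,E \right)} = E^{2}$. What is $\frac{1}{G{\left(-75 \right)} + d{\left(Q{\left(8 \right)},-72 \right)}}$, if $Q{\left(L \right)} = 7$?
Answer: $\frac{1}{24834} \approx 4.0267 \cdot 10^{-5}$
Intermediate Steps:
$G{\left(I \right)} = 2 I \left(-56 + I\right)$
$\frac{1}{G{\left(-75 \right)} + d{\left(Q{\left(8 \right)},-72 \right)}} = \frac{1}{2 \left(-75\right) \left(-56 - 75\right) + \left(-72\right)^{2}} = \frac{1}{2 \left(-75\right) \left(-131\right) + 5184} = \frac{1}{19650 + 5184} = \frac{1}{24834}$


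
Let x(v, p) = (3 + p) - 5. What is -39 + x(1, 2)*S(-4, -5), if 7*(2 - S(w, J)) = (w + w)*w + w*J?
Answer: -39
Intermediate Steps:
x(v, p) = -2 + p
S(w, J) = 2 - 2*w²/7 - J*w/7 (S(w, J) = 2 - ((w + w)*w + w*J)/7 = 2 - ((2*w)*w + J*w)/7 = 2 - (2*w² + J*w)/7 = 2 + (-2*w²/7 - J*w/7) = 2 - 2*w²/7 - J*w/7)
-39 + x(1, 2)*S(-4, -5) = -39 + (-2 + 2)*(2 - 2/7*(-4)² - ⅐*(-5)*(-4)) = -39 + 0*(2 - 2/7*16 - 20/7) = -39 + 0*(2 - 32/7 - 20/7) = -39 + 0*(-38/7) = -39 + 0 = -39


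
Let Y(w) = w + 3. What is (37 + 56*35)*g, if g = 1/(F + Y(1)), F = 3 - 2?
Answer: 1997/5 ≈ 399.40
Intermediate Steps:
Y(w) = 3 + w
F = 1
g = ⅕ (g = 1/(1 + (3 + 1)) = 1/(1 + 4) = 1/5 = ⅕ ≈ 0.20000)
(37 + 56*35)*g = (37 + 56*35)*(⅕) = (37 + 1960)*(⅕) = 1997*(⅕) = 1997/5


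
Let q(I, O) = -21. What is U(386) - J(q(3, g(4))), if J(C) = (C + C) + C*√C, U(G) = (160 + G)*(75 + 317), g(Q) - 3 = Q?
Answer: 214074 + 21*I*√21 ≈ 2.1407e+5 + 96.234*I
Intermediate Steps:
g(Q) = 3 + Q
U(G) = 62720 + 392*G (U(G) = (160 + G)*392 = 62720 + 392*G)
J(C) = C^(3/2) + 2*C (J(C) = 2*C + C^(3/2) = C^(3/2) + 2*C)
U(386) - J(q(3, g(4))) = (62720 + 392*386) - ((-21)^(3/2) + 2*(-21)) = (62720 + 151312) - (-21*I*√21 - 42) = 214032 - (-42 - 21*I*√21) = 214032 + (42 + 21*I*√21) = 214074 + 21*I*√21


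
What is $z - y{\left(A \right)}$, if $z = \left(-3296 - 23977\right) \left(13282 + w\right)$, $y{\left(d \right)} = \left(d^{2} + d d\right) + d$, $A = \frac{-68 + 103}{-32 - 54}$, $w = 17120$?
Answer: $- \frac{1533105276214}{1849} \approx -8.2915 \cdot 10^{8}$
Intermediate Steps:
$A = - \frac{35}{86}$ ($A = \frac{35}{-86} = 35 \left(- \frac{1}{86}\right) = - \frac{35}{86} \approx -0.40698$)
$y{\left(d \right)} = d + 2 d^{2}$ ($y{\left(d \right)} = \left(d^{2} + d^{2}\right) + d = 2 d^{2} + d = d + 2 d^{2}$)
$z = -829153746$ ($z = \left(-3296 - 23977\right) \left(13282 + 17120\right) = \left(-27273\right) 30402 = -829153746$)
$z - y{\left(A \right)} = -829153746 - - \frac{35 \left(1 + 2 \left(- \frac{35}{86}\right)\right)}{86} = -829153746 - - \frac{35 \left(1 - \frac{35}{43}\right)}{86} = -829153746 - \left(- \frac{35}{86}\right) \frac{8}{43} = -829153746 - - \frac{140}{1849} = -829153746 + \frac{140}{1849} = - \frac{1533105276214}{1849}$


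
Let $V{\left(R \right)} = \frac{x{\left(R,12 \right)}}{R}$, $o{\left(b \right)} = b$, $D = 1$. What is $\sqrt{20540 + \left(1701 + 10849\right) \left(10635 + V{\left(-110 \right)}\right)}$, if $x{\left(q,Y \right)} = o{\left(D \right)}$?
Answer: $\frac{\sqrt{16152250785}}{11} \approx 11554.0$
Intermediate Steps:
$x{\left(q,Y \right)} = 1$
$V{\left(R \right)} = \frac{1}{R}$ ($V{\left(R \right)} = 1 \frac{1}{R} = \frac{1}{R}$)
$\sqrt{20540 + \left(1701 + 10849\right) \left(10635 + V{\left(-110 \right)}\right)} = \sqrt{20540 + \left(1701 + 10849\right) \left(10635 + \frac{1}{-110}\right)} = \sqrt{20540 + 12550 \left(10635 - \frac{1}{110}\right)} = \sqrt{20540 + 12550 \cdot \frac{1169849}{110}} = \sqrt{20540 + \frac{1468160495}{11}} = \sqrt{\frac{1468386435}{11}} = \frac{\sqrt{16152250785}}{11}$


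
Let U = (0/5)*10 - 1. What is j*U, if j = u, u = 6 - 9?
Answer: 3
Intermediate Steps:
U = -1 (U = (0*(⅕))*10 - 1 = 0*10 - 1 = 0 - 1 = -1)
u = -3
j = -3
j*U = -3*(-1) = 3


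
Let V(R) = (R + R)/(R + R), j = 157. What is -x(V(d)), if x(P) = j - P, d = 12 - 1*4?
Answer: -156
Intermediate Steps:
d = 8 (d = 12 - 4 = 8)
V(R) = 1 (V(R) = (2*R)/((2*R)) = (2*R)*(1/(2*R)) = 1)
x(P) = 157 - P
-x(V(d)) = -(157 - 1*1) = -(157 - 1) = -1*156 = -156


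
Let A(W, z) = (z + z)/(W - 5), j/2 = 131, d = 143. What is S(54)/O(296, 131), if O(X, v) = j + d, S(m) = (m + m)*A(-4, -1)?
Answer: 8/135 ≈ 0.059259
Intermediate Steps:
j = 262 (j = 2*131 = 262)
A(W, z) = 2*z/(-5 + W) (A(W, z) = (2*z)/(-5 + W) = 2*z/(-5 + W))
S(m) = 4*m/9 (S(m) = (m + m)*(2*(-1)/(-5 - 4)) = (2*m)*(2*(-1)/(-9)) = (2*m)*(2*(-1)*(-⅑)) = (2*m)*(2/9) = 4*m/9)
O(X, v) = 405 (O(X, v) = 262 + 143 = 405)
S(54)/O(296, 131) = ((4/9)*54)/405 = 24*(1/405) = 8/135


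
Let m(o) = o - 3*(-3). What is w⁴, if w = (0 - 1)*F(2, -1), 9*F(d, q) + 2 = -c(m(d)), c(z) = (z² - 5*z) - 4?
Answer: 16777216/6561 ≈ 2557.1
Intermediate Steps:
m(o) = 9 + o (m(o) = o + 9 = 9 + o)
c(z) = -4 + z² - 5*z
F(d, q) = 47/9 - (9 + d)²/9 + 5*d/9 (F(d, q) = -2/9 + (-(-4 + (9 + d)² - 5*(9 + d)))/9 = -2/9 + (-(-4 + (9 + d)² + (-45 - 5*d)))/9 = -2/9 + (-(-49 + (9 + d)² - 5*d))/9 = -2/9 + (49 - (9 + d)² + 5*d)/9 = -2/9 + (49/9 - (9 + d)²/9 + 5*d/9) = 47/9 - (9 + d)²/9 + 5*d/9)
w = 64/9 (w = (0 - 1)*(47/9 - (9 + 2)²/9 + (5/9)*2) = -(47/9 - ⅑*11² + 10/9) = -(47/9 - ⅑*121 + 10/9) = -(47/9 - 121/9 + 10/9) = -1*(-64/9) = 64/9 ≈ 7.1111)
w⁴ = (64/9)⁴ = 16777216/6561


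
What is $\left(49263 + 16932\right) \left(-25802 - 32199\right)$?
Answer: $-3839376195$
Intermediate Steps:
$\left(49263 + 16932\right) \left(-25802 - 32199\right) = 66195 \left(-58001\right) = -3839376195$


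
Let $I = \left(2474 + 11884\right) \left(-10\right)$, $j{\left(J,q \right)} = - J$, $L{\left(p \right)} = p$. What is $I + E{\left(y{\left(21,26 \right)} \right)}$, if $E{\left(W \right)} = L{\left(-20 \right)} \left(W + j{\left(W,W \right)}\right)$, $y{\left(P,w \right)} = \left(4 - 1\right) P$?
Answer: $-143580$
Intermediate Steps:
$y{\left(P,w \right)} = 3 P$
$E{\left(W \right)} = 0$ ($E{\left(W \right)} = - 20 \left(W - W\right) = \left(-20\right) 0 = 0$)
$I = -143580$ ($I = 14358 \left(-10\right) = -143580$)
$I + E{\left(y{\left(21,26 \right)} \right)} = -143580 + 0 = -143580$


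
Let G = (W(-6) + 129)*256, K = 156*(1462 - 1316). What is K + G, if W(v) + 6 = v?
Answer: 52728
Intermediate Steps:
W(v) = -6 + v
K = 22776 (K = 156*146 = 22776)
G = 29952 (G = ((-6 - 6) + 129)*256 = (-12 + 129)*256 = 117*256 = 29952)
K + G = 22776 + 29952 = 52728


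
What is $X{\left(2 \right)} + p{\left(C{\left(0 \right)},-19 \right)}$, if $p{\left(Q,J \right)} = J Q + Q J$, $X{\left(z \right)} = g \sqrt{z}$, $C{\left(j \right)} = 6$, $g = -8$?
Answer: $-228 - 8 \sqrt{2} \approx -239.31$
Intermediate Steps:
$X{\left(z \right)} = - 8 \sqrt{z}$
$p{\left(Q,J \right)} = 2 J Q$ ($p{\left(Q,J \right)} = J Q + J Q = 2 J Q$)
$X{\left(2 \right)} + p{\left(C{\left(0 \right)},-19 \right)} = - 8 \sqrt{2} + 2 \left(-19\right) 6 = - 8 \sqrt{2} - 228 = -228 - 8 \sqrt{2}$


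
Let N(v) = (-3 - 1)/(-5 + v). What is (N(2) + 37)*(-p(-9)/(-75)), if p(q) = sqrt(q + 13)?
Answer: 46/45 ≈ 1.0222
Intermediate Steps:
p(q) = sqrt(13 + q)
N(v) = -4/(-5 + v)
(N(2) + 37)*(-p(-9)/(-75)) = (-4/(-5 + 2) + 37)*(-sqrt(13 - 9)/(-75)) = (-4/(-3) + 37)*(-sqrt(4)*(-1/75)) = (-4*(-1/3) + 37)*(-1*2*(-1/75)) = (4/3 + 37)*(-2*(-1/75)) = (115/3)*(2/75) = 46/45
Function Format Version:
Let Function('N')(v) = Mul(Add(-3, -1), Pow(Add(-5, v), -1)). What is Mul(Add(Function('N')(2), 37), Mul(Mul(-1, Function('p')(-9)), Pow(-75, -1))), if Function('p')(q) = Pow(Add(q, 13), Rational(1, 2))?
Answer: Rational(46, 45) ≈ 1.0222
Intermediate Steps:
Function('p')(q) = Pow(Add(13, q), Rational(1, 2))
Function('N')(v) = Mul(-4, Pow(Add(-5, v), -1))
Mul(Add(Function('N')(2), 37), Mul(Mul(-1, Function('p')(-9)), Pow(-75, -1))) = Mul(Add(Mul(-4, Pow(Add(-5, 2), -1)), 37), Mul(Mul(-1, Pow(Add(13, -9), Rational(1, 2))), Pow(-75, -1))) = Mul(Add(Mul(-4, Pow(-3, -1)), 37), Mul(Mul(-1, Pow(4, Rational(1, 2))), Rational(-1, 75))) = Mul(Add(Mul(-4, Rational(-1, 3)), 37), Mul(Mul(-1, 2), Rational(-1, 75))) = Mul(Add(Rational(4, 3), 37), Mul(-2, Rational(-1, 75))) = Mul(Rational(115, 3), Rational(2, 75)) = Rational(46, 45)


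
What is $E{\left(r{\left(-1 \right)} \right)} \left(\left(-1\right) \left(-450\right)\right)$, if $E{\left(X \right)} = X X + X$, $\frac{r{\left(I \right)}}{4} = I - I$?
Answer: $0$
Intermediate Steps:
$r{\left(I \right)} = 0$ ($r{\left(I \right)} = 4 \left(I - I\right) = 4 \cdot 0 = 0$)
$E{\left(X \right)} = X + X^{2}$ ($E{\left(X \right)} = X^{2} + X = X + X^{2}$)
$E{\left(r{\left(-1 \right)} \right)} \left(\left(-1\right) \left(-450\right)\right) = 0 \left(1 + 0\right) \left(\left(-1\right) \left(-450\right)\right) = 0 \cdot 1 \cdot 450 = 0 \cdot 450 = 0$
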